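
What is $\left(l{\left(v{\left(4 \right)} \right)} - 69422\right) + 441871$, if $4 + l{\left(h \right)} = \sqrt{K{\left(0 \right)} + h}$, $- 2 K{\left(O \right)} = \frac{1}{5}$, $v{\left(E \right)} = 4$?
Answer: $372445 + \frac{\sqrt{390}}{10} \approx 3.7245 \cdot 10^{5}$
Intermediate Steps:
$K{\left(O \right)} = - \frac{1}{10}$ ($K{\left(O \right)} = - \frac{1}{2 \cdot 5} = \left(- \frac{1}{2}\right) \frac{1}{5} = - \frac{1}{10}$)
$l{\left(h \right)} = -4 + \sqrt{- \frac{1}{10} + h}$
$\left(l{\left(v{\left(4 \right)} \right)} - 69422\right) + 441871 = \left(\left(-4 + \frac{\sqrt{-10 + 100 \cdot 4}}{10}\right) - 69422\right) + 441871 = \left(\left(-4 + \frac{\sqrt{-10 + 400}}{10}\right) - 69422\right) + 441871 = \left(\left(-4 + \frac{\sqrt{390}}{10}\right) - 69422\right) + 441871 = \left(-69426 + \frac{\sqrt{390}}{10}\right) + 441871 = 372445 + \frac{\sqrt{390}}{10}$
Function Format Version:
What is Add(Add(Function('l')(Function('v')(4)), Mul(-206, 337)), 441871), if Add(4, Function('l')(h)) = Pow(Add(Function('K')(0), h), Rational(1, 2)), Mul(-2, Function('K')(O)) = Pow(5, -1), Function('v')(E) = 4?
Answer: Add(372445, Mul(Rational(1, 10), Pow(390, Rational(1, 2)))) ≈ 3.7245e+5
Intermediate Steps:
Function('K')(O) = Rational(-1, 10) (Function('K')(O) = Mul(Rational(-1, 2), Pow(5, -1)) = Mul(Rational(-1, 2), Rational(1, 5)) = Rational(-1, 10))
Function('l')(h) = Add(-4, Pow(Add(Rational(-1, 10), h), Rational(1, 2)))
Add(Add(Function('l')(Function('v')(4)), Mul(-206, 337)), 441871) = Add(Add(Add(-4, Mul(Rational(1, 10), Pow(Add(-10, Mul(100, 4)), Rational(1, 2)))), Mul(-206, 337)), 441871) = Add(Add(Add(-4, Mul(Rational(1, 10), Pow(Add(-10, 400), Rational(1, 2)))), -69422), 441871) = Add(Add(Add(-4, Mul(Rational(1, 10), Pow(390, Rational(1, 2)))), -69422), 441871) = Add(Add(-69426, Mul(Rational(1, 10), Pow(390, Rational(1, 2)))), 441871) = Add(372445, Mul(Rational(1, 10), Pow(390, Rational(1, 2))))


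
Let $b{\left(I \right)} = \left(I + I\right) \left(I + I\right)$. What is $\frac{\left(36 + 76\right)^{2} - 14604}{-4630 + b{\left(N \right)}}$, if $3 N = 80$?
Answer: $\frac{1854}{1607} \approx 1.1537$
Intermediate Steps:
$N = \frac{80}{3}$ ($N = \frac{1}{3} \cdot 80 = \frac{80}{3} \approx 26.667$)
$b{\left(I \right)} = 4 I^{2}$ ($b{\left(I \right)} = 2 I 2 I = 4 I^{2}$)
$\frac{\left(36 + 76\right)^{2} - 14604}{-4630 + b{\left(N \right)}} = \frac{\left(36 + 76\right)^{2} - 14604}{-4630 + 4 \left(\frac{80}{3}\right)^{2}} = \frac{112^{2} - 14604}{-4630 + 4 \cdot \frac{6400}{9}} = \frac{12544 - 14604}{-4630 + \frac{25600}{9}} = - \frac{2060}{- \frac{16070}{9}} = \left(-2060\right) \left(- \frac{9}{16070}\right) = \frac{1854}{1607}$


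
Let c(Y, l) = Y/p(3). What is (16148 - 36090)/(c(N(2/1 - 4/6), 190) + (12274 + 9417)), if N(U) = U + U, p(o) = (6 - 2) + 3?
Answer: -418782/455519 ≈ -0.91935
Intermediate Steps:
p(o) = 7 (p(o) = 4 + 3 = 7)
N(U) = 2*U
c(Y, l) = Y/7
(16148 - 36090)/(c(N(2/1 - 4/6), 190) + (12274 + 9417)) = (16148 - 36090)/((2*(2/1 - 4/6))/7 + (12274 + 9417)) = -19942/((2*(2*1 - 4*⅙))/7 + 21691) = -19942/((2*(2 - ⅔))/7 + 21691) = -19942/((2*(4/3))/7 + 21691) = -19942/((⅐)*(8/3) + 21691) = -19942/(8/21 + 21691) = -19942/455519/21 = -19942*21/455519 = -418782/455519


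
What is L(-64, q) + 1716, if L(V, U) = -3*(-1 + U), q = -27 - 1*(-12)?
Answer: 1764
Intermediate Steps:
q = -15 (q = -27 + 12 = -15)
L(V, U) = 3 - 3*U
L(-64, q) + 1716 = (3 - 3*(-15)) + 1716 = (3 + 45) + 1716 = 48 + 1716 = 1764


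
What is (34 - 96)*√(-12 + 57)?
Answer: -186*√5 ≈ -415.91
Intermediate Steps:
(34 - 96)*√(-12 + 57) = -186*√5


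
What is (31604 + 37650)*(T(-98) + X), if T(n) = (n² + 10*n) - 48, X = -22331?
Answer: -952588770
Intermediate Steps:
T(n) = -48 + n² + 10*n
(31604 + 37650)*(T(-98) + X) = (31604 + 37650)*((-48 + (-98)² + 10*(-98)) - 22331) = 69254*((-48 + 9604 - 980) - 22331) = 69254*(8576 - 22331) = 69254*(-13755) = -952588770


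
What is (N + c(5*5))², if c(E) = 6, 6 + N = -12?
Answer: 144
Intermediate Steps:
N = -18 (N = -6 - 12 = -18)
(N + c(5*5))² = (-18 + 6)² = (-12)² = 144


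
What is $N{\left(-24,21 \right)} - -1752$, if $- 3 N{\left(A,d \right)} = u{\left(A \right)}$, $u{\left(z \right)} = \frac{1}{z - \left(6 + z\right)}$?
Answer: $\frac{31537}{18} \approx 1752.1$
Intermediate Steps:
$u{\left(z \right)} = - \frac{1}{6}$ ($u{\left(z \right)} = \frac{1}{-6} = - \frac{1}{6}$)
$N{\left(A,d \right)} = \frac{1}{18}$ ($N{\left(A,d \right)} = \left(- \frac{1}{3}\right) \left(- \frac{1}{6}\right) = \frac{1}{18}$)
$N{\left(-24,21 \right)} - -1752 = \frac{1}{18} - -1752 = \frac{1}{18} + 1752 = \frac{31537}{18}$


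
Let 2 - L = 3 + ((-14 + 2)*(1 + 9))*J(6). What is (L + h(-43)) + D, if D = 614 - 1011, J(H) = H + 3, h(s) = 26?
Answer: 708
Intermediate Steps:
J(H) = 3 + H
L = 1079 (L = 2 - (3 + ((-14 + 2)*(1 + 9))*(3 + 6)) = 2 - (3 - 12*10*9) = 2 - (3 - 120*9) = 2 - (3 - 1080) = 2 - 1*(-1077) = 2 + 1077 = 1079)
D = -397
(L + h(-43)) + D = (1079 + 26) - 397 = 1105 - 397 = 708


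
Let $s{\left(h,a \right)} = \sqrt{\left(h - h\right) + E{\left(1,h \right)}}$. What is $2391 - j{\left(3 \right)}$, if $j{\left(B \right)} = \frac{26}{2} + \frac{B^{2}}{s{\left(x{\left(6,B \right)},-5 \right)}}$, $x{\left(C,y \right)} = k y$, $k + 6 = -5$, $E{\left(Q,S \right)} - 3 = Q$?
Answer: $\frac{4747}{2} \approx 2373.5$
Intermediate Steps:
$E{\left(Q,S \right)} = 3 + Q$
$k = -11$ ($k = -6 - 5 = -11$)
$x{\left(C,y \right)} = - 11 y$
$s{\left(h,a \right)} = 2$ ($s{\left(h,a \right)} = \sqrt{\left(h - h\right) + \left(3 + 1\right)} = \sqrt{0 + 4} = \sqrt{4} = 2$)
$j{\left(B \right)} = 13 + \frac{B^{2}}{2}$ ($j{\left(B \right)} = \frac{26}{2} + \frac{B^{2}}{2} = 26 \cdot \frac{1}{2} + B^{2} \cdot \frac{1}{2} = 13 + \frac{B^{2}}{2}$)
$2391 - j{\left(3 \right)} = 2391 - \left(13 + \frac{3^{2}}{2}\right) = 2391 - \left(13 + \frac{1}{2} \cdot 9\right) = 2391 - \left(13 + \frac{9}{2}\right) = 2391 - \frac{35}{2} = \frac{4747}{2}$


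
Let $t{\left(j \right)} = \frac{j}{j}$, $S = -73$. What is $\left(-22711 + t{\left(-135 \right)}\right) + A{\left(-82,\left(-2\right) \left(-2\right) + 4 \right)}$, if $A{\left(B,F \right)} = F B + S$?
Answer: $-23439$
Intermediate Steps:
$A{\left(B,F \right)} = -73 + B F$ ($A{\left(B,F \right)} = F B - 73 = B F - 73 = -73 + B F$)
$t{\left(j \right)} = 1$
$\left(-22711 + t{\left(-135 \right)}\right) + A{\left(-82,\left(-2\right) \left(-2\right) + 4 \right)} = \left(-22711 + 1\right) - \left(73 + 82 \left(\left(-2\right) \left(-2\right) + 4\right)\right) = -22710 - \left(73 + 82 \left(4 + 4\right)\right) = -22710 - 729 = -23439$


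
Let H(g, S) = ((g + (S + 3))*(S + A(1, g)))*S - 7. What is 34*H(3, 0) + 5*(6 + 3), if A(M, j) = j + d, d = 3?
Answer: -193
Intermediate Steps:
A(M, j) = 3 + j (A(M, j) = j + 3 = 3 + j)
H(g, S) = -7 + S*(3 + S + g)² (H(g, S) = ((g + (S + 3))*(S + (3 + g)))*S - 7 = ((g + (3 + S))*(3 + S + g))*S - 7 = ((3 + S + g)*(3 + S + g))*S - 7 = (3 + S + g)²*S - 7 = S*(3 + S + g)² - 7 = -7 + S*(3 + S + g)²)
34*H(3, 0) + 5*(6 + 3) = 34*(-7 + 0³ + 6*0² + 9*0 + 0*3² + 2*3*0² + 6*0*3) + 5*(6 + 3) = 34*(-7 + 0 + 6*0 + 0 + 0*9 + 2*3*0 + 0) + 5*9 = 34*(-7 + 0 + 0 + 0 + 0 + 0 + 0) + 45 = 34*(-7) + 45 = -238 + 45 = -193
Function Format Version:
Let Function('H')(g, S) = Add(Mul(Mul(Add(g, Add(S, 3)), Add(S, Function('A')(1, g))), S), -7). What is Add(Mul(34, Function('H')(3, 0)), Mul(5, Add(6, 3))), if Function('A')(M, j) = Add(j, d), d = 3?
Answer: -193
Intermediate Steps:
Function('A')(M, j) = Add(3, j) (Function('A')(M, j) = Add(j, 3) = Add(3, j))
Function('H')(g, S) = Add(-7, Mul(S, Pow(Add(3, S, g), 2))) (Function('H')(g, S) = Add(Mul(Mul(Add(g, Add(S, 3)), Add(S, Add(3, g))), S), -7) = Add(Mul(Mul(Add(g, Add(3, S)), Add(3, S, g)), S), -7) = Add(Mul(Mul(Add(3, S, g), Add(3, S, g)), S), -7) = Add(Mul(Pow(Add(3, S, g), 2), S), -7) = Add(Mul(S, Pow(Add(3, S, g), 2)), -7) = Add(-7, Mul(S, Pow(Add(3, S, g), 2))))
Add(Mul(34, Function('H')(3, 0)), Mul(5, Add(6, 3))) = Add(Mul(34, Add(-7, Pow(0, 3), Mul(6, Pow(0, 2)), Mul(9, 0), Mul(0, Pow(3, 2)), Mul(2, 3, Pow(0, 2)), Mul(6, 0, 3))), Mul(5, Add(6, 3))) = Add(Mul(34, Add(-7, 0, Mul(6, 0), 0, Mul(0, 9), Mul(2, 3, 0), 0)), Mul(5, 9)) = Add(Mul(34, Add(-7, 0, 0, 0, 0, 0, 0)), 45) = Add(Mul(34, -7), 45) = Add(-238, 45) = -193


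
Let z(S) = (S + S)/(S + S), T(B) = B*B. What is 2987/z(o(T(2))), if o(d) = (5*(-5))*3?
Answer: 2987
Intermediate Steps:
T(B) = B**2
o(d) = -75 (o(d) = -25*3 = -75)
z(S) = 1 (z(S) = (2*S)/((2*S)) = (2*S)*(1/(2*S)) = 1)
2987/z(o(T(2))) = 2987/1 = 2987*1 = 2987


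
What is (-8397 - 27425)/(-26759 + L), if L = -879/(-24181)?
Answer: 433105891/323529250 ≈ 1.3387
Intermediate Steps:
L = 879/24181 (L = -879*(-1/24181) = 879/24181 ≈ 0.036351)
(-8397 - 27425)/(-26759 + L) = (-8397 - 27425)/(-26759 + 879/24181) = -35822/(-647058500/24181) = -35822*(-24181/647058500) = 433105891/323529250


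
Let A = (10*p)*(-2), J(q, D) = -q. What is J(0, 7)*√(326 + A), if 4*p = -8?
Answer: 0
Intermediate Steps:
p = -2 (p = (¼)*(-8) = -2)
A = 40 (A = (10*(-2))*(-2) = -20*(-2) = 40)
J(0, 7)*√(326 + A) = (-1*0)*√(326 + 40) = 0*√366 = 0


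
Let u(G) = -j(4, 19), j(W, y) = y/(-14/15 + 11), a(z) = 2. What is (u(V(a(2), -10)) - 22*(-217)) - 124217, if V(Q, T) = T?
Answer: -18036178/151 ≈ -1.1944e+5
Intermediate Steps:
j(W, y) = 15*y/151 (j(W, y) = y/(-14*1/15 + 11) = y/(-14/15 + 11) = y/(151/15) = 15*y/151)
u(G) = -285/151 (u(G) = -15*19/151 = -1*285/151 = -285/151)
(u(V(a(2), -10)) - 22*(-217)) - 124217 = (-285/151 - 22*(-217)) - 124217 = (-285/151 + 4774) - 124217 = 720589/151 - 124217 = -18036178/151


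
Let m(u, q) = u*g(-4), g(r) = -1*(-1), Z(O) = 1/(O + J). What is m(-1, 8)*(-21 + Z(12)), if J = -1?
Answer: 230/11 ≈ 20.909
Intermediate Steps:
Z(O) = 1/(-1 + O) (Z(O) = 1/(O - 1) = 1/(-1 + O))
g(r) = 1
m(u, q) = u (m(u, q) = u*1 = u)
m(-1, 8)*(-21 + Z(12)) = -(-21 + 1/(-1 + 12)) = -(-21 + 1/11) = -1*(-230/11) = 230/11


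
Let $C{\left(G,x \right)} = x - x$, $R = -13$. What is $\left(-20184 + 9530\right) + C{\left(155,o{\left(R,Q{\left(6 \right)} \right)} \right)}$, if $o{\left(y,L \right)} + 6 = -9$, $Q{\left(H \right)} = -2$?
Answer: $-10654$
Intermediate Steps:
$o{\left(y,L \right)} = -15$ ($o{\left(y,L \right)} = -6 - 9 = -15$)
$C{\left(G,x \right)} = 0$
$\left(-20184 + 9530\right) + C{\left(155,o{\left(R,Q{\left(6 \right)} \right)} \right)} = \left(-20184 + 9530\right) + 0 = -10654 + 0 = -10654$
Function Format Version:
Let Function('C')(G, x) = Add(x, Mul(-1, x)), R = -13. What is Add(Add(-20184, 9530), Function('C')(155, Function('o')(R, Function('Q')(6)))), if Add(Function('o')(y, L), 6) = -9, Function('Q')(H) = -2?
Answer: -10654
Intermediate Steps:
Function('o')(y, L) = -15 (Function('o')(y, L) = Add(-6, -9) = -15)
Function('C')(G, x) = 0
Add(Add(-20184, 9530), Function('C')(155, Function('o')(R, Function('Q')(6)))) = Add(Add(-20184, 9530), 0) = Add(-10654, 0) = -10654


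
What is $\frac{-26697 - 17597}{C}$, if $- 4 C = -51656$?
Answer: $- \frac{22147}{6457} \approx -3.4299$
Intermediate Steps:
$C = 12914$ ($C = \left(- \frac{1}{4}\right) \left(-51656\right) = 12914$)
$\frac{-26697 - 17597}{C} = \frac{-26697 - 17597}{12914} = \left(-44294\right) \frac{1}{12914} = - \frac{22147}{6457}$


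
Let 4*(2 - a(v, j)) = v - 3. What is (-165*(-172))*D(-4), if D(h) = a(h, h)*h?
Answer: -425700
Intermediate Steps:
a(v, j) = 11/4 - v/4 (a(v, j) = 2 - (v - 3)/4 = 2 - (-3 + v)/4 = 2 + (3/4 - v/4) = 11/4 - v/4)
D(h) = h*(11/4 - h/4) (D(h) = (11/4 - h/4)*h = h*(11/4 - h/4))
(-165*(-172))*D(-4) = (-165*(-172))*((1/4)*(-4)*(11 - 1*(-4))) = 28380*((1/4)*(-4)*(11 + 4)) = 28380*((1/4)*(-4)*15) = 28380*(-15) = -425700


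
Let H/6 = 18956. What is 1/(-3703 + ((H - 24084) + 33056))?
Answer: 1/119005 ≈ 8.4030e-6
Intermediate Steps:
H = 113736 (H = 6*18956 = 113736)
1/(-3703 + ((H - 24084) + 33056)) = 1/(-3703 + ((113736 - 24084) + 33056)) = 1/(-3703 + (89652 + 33056)) = 1/(-3703 + 122708) = 1/119005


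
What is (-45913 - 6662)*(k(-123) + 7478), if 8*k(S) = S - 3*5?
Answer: -1568995725/4 ≈ -3.9225e+8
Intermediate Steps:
k(S) = -15/8 + S/8 (k(S) = (S - 3*5)/8 = (S - 15)/8 = (-15 + S)/8 = -15/8 + S/8)
(-45913 - 6662)*(k(-123) + 7478) = (-45913 - 6662)*((-15/8 + (⅛)*(-123)) + 7478) = -52575*((-15/8 - 123/8) + 7478) = -52575*(-69/4 + 7478) = -52575*29843/4 = -1568995725/4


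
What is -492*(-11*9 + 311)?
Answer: -104304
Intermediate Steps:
-492*(-11*9 + 311) = -492*(-99 + 311) = -492*212 = -104304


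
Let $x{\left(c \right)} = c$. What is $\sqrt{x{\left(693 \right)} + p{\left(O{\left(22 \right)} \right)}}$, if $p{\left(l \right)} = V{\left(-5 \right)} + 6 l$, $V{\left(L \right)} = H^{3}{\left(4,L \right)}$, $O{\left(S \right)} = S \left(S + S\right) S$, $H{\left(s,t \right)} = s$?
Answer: $\sqrt{128533} \approx 358.52$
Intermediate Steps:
$O{\left(S \right)} = 2 S^{3}$ ($O{\left(S \right)} = S 2 S S = 2 S^{2} S = 2 S^{3}$)
$V{\left(L \right)} = 64$ ($V{\left(L \right)} = 4^{3} = 64$)
$p{\left(l \right)} = 64 + 6 l$
$\sqrt{x{\left(693 \right)} + p{\left(O{\left(22 \right)} \right)}} = \sqrt{693 + \left(64 + 6 \cdot 2 \cdot 22^{3}\right)} = \sqrt{693 + \left(64 + 6 \cdot 2 \cdot 10648\right)} = \sqrt{693 + \left(64 + 6 \cdot 21296\right)} = \sqrt{693 + \left(64 + 127776\right)} = \sqrt{693 + 127840} = \sqrt{128533}$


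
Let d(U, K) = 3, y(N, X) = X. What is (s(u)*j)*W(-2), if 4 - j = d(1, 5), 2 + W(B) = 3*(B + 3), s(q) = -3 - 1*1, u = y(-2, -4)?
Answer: -4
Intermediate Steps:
u = -4
s(q) = -4 (s(q) = -3 - 1 = -4)
W(B) = 7 + 3*B (W(B) = -2 + 3*(B + 3) = -2 + 3*(3 + B) = -2 + (9 + 3*B) = 7 + 3*B)
j = 1 (j = 4 - 1*3 = 4 - 3 = 1)
(s(u)*j)*W(-2) = (-4*1)*(7 + 3*(-2)) = -4*(7 - 6) = -4*1 = -4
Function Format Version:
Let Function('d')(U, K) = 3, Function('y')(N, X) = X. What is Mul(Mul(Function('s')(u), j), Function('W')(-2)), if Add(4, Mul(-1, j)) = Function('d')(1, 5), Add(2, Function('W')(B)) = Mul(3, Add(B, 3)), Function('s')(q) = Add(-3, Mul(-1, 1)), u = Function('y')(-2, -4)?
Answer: -4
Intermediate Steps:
u = -4
Function('s')(q) = -4 (Function('s')(q) = Add(-3, -1) = -4)
Function('W')(B) = Add(7, Mul(3, B)) (Function('W')(B) = Add(-2, Mul(3, Add(B, 3))) = Add(-2, Mul(3, Add(3, B))) = Add(-2, Add(9, Mul(3, B))) = Add(7, Mul(3, B)))
j = 1 (j = Add(4, Mul(-1, 3)) = Add(4, -3) = 1)
Mul(Mul(Function('s')(u), j), Function('W')(-2)) = Mul(Mul(-4, 1), Add(7, Mul(3, -2))) = Mul(-4, Add(7, -6)) = Mul(-4, 1) = -4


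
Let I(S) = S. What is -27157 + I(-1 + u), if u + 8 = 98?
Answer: -27068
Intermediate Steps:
u = 90 (u = -8 + 98 = 90)
-27157 + I(-1 + u) = -27157 + (-1 + 90) = -27157 + 89 = -27068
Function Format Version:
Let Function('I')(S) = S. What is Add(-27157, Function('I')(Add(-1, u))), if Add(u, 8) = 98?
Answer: -27068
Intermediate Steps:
u = 90 (u = Add(-8, 98) = 90)
Add(-27157, Function('I')(Add(-1, u))) = Add(-27157, Add(-1, 90)) = Add(-27157, 89) = -27068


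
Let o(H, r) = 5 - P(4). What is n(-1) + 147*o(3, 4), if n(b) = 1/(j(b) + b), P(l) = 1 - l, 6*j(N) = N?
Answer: 8226/7 ≈ 1175.1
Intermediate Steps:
j(N) = N/6
o(H, r) = 8 (o(H, r) = 5 - (1 - 1*4) = 5 - (1 - 4) = 5 - 1*(-3) = 5 + 3 = 8)
n(b) = 6/(7*b) (n(b) = 1/(b/6 + b) = 1/(7*b/6) = 6/(7*b))
n(-1) + 147*o(3, 4) = (6/7)/(-1) + 147*8 = (6/7)*(-1) + 1176 = -6/7 + 1176 = 8226/7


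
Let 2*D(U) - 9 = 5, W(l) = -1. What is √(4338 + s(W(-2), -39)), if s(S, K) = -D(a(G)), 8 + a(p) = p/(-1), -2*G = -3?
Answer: √4331 ≈ 65.810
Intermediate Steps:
G = 3/2 (G = -½*(-3) = 3/2 ≈ 1.5000)
a(p) = -8 - p (a(p) = -8 + p/(-1) = -8 + p*(-1) = -8 - p)
D(U) = 7 (D(U) = 9/2 + (½)*5 = 9/2 + 5/2 = 7)
s(S, K) = -7 (s(S, K) = -1*7 = -7)
√(4338 + s(W(-2), -39)) = √(4338 - 7) = √4331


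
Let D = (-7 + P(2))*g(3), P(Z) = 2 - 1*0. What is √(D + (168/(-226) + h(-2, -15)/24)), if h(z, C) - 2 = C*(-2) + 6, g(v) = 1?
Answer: I*√1912299/678 ≈ 2.0396*I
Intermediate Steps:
P(Z) = 2 (P(Z) = 2 + 0 = 2)
h(z, C) = 8 - 2*C (h(z, C) = 2 + (C*(-2) + 6) = 2 + (-2*C + 6) = 2 + (6 - 2*C) = 8 - 2*C)
D = -5 (D = (-7 + 2)*1 = -5*1 = -5)
√(D + (168/(-226) + h(-2, -15)/24)) = √(-5 + (168/(-226) + (8 - 2*(-15))/24)) = √(-5 + (168*(-1/226) + (8 + 30)*(1/24))) = √(-5 + (-84/113 + 38*(1/24))) = √(-5 + (-84/113 + 19/12)) = √(-5 + 1139/1356) = √(-5641/1356) = I*√1912299/678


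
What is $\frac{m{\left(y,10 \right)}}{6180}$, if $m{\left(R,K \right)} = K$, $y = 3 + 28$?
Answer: $\frac{1}{618} \approx 0.0016181$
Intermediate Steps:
$y = 31$
$\frac{m{\left(y,10 \right)}}{6180} = \frac{10}{6180} = 10 \cdot \frac{1}{6180} = \frac{1}{618}$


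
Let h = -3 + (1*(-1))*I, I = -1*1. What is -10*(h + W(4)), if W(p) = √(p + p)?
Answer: 20 - 20*√2 ≈ -8.2843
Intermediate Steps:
I = -1
h = -2 (h = -3 + (1*(-1))*(-1) = -3 - 1*(-1) = -3 + 1 = -2)
W(p) = √2*√p (W(p) = √(2*p) = √2*√p)
-10*(h + W(4)) = -10*(-2 + √2*√4) = -10*(-2 + √2*2) = -10*(-2 + 2*√2) = 20 - 20*√2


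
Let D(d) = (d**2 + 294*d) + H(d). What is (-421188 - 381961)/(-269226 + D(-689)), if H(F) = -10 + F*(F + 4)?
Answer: -803149/474884 ≈ -1.6913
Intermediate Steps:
H(F) = -10 + F*(4 + F)
D(d) = -10 + 2*d**2 + 298*d (D(d) = (d**2 + 294*d) + (-10 + d**2 + 4*d) = -10 + 2*d**2 + 298*d)
(-421188 - 381961)/(-269226 + D(-689)) = (-421188 - 381961)/(-269226 + (-10 + 2*(-689)**2 + 298*(-689))) = -803149/(-269226 + (-10 + 2*474721 - 205322)) = -803149/(-269226 + (-10 + 949442 - 205322)) = -803149/(-269226 + 744110) = -803149/474884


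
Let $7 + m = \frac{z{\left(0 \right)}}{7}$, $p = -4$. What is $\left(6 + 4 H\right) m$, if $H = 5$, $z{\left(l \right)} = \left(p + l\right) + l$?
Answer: $- \frac{1378}{7} \approx -196.86$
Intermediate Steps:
$z{\left(l \right)} = -4 + 2 l$ ($z{\left(l \right)} = \left(-4 + l\right) + l = -4 + 2 l$)
$m = - \frac{53}{7}$ ($m = -7 + \frac{-4 + 2 \cdot 0}{7} = -7 + \left(-4 + 0\right) \frac{1}{7} = -7 - \frac{4}{7} = - \frac{53}{7} \approx -7.5714$)
$\left(6 + 4 H\right) m = \left(6 + 4 \cdot 5\right) \left(- \frac{53}{7}\right) = \left(6 + 20\right) \left(- \frac{53}{7}\right) = 26 \left(- \frac{53}{7}\right) = - \frac{1378}{7}$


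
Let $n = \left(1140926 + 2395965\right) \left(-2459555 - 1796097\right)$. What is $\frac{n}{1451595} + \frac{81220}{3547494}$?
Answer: $- \frac{189347834730325094}{18260725365} \approx -1.0369 \cdot 10^{7}$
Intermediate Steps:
$n = -15051777257932$ ($n = 3536891 \left(-4255652\right) = -15051777257932$)
$\frac{n}{1451595} + \frac{81220}{3547494} = - \frac{15051777257932}{1451595} + \frac{81220}{3547494} = \left(-15051777257932\right) \frac{1}{1451595} + 81220 \cdot \frac{1}{3547494} = - \frac{320250579956}{30885} + \frac{40610}{1773747} = - \frac{189347834730325094}{18260725365}$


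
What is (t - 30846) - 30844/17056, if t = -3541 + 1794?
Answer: -138984263/4264 ≈ -32595.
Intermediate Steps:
t = -1747
(t - 30846) - 30844/17056 = (-1747 - 30846) - 30844/17056 = -32593 - 30844*1/17056 = -32593 - 7711/4264 = -138984263/4264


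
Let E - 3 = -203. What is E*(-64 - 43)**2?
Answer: -2289800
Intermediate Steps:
E = -200 (E = 3 - 203 = -200)
E*(-64 - 43)**2 = -200*(-64 - 43)**2 = -200*(-107)**2 = -200*11449 = -2289800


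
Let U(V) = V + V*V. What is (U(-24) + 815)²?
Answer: 1868689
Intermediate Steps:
U(V) = V + V²
(U(-24) + 815)² = (-24*(1 - 24) + 815)² = (-24*(-23) + 815)² = (552 + 815)² = 1367² = 1868689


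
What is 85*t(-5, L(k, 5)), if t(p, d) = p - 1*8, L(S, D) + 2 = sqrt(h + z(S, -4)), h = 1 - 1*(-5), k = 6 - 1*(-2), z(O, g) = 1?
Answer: -1105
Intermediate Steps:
k = 8 (k = 6 + 2 = 8)
h = 6 (h = 1 + 5 = 6)
L(S, D) = -2 + sqrt(7) (L(S, D) = -2 + sqrt(6 + 1) = -2 + sqrt(7))
t(p, d) = -8 + p (t(p, d) = p - 8 = -8 + p)
85*t(-5, L(k, 5)) = 85*(-8 - 5) = 85*(-13) = -1105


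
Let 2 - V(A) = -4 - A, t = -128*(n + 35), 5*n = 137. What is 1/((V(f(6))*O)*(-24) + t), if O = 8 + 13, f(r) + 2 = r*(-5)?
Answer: 5/25584 ≈ 0.00019543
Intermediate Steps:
n = 137/5 (n = (⅕)*137 = 137/5 ≈ 27.400)
f(r) = -2 - 5*r (f(r) = -2 + r*(-5) = -2 - 5*r)
O = 21
t = -39936/5 (t = -128*(137/5 + 35) = -128*312/5 = -39936/5 ≈ -7987.2)
V(A) = 6 + A (V(A) = 2 - (-4 - A) = 2 + (4 + A) = 6 + A)
1/((V(f(6))*O)*(-24) + t) = 1/(((6 + (-2 - 5*6))*21)*(-24) - 39936/5) = 1/(((6 + (-2 - 30))*21)*(-24) - 39936/5) = 1/(((6 - 32)*21)*(-24) - 39936/5) = 1/(-26*21*(-24) - 39936/5) = 1/(-546*(-24) - 39936/5) = 1/(13104 - 39936/5) = 1/(25584/5) = 5/25584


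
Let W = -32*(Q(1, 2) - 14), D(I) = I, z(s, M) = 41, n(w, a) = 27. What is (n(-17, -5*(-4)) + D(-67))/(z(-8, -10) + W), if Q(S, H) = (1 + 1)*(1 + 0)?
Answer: -8/85 ≈ -0.094118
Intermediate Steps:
Q(S, H) = 2 (Q(S, H) = 2*1 = 2)
W = 384 (W = -32*(2 - 14) = -32*(-12) = 384)
(n(-17, -5*(-4)) + D(-67))/(z(-8, -10) + W) = (27 - 67)/(41 + 384) = -40/425 = -40*1/425 = -8/85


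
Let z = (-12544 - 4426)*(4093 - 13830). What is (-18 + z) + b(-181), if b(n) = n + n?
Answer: 165236510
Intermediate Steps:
b(n) = 2*n
z = 165236890 (z = -16970*(-9737) = 165236890)
(-18 + z) + b(-181) = (-18 + 165236890) + 2*(-181) = 165236872 - 362 = 165236510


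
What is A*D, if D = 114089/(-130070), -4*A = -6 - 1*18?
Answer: -342267/65035 ≈ -5.2628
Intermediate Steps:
A = 6 (A = -(-6 - 1*18)/4 = -(-6 - 18)/4 = -¼*(-24) = 6)
D = -114089/130070 (D = 114089*(-1/130070) = -114089/130070 ≈ -0.87714)
A*D = 6*(-114089/130070) = -342267/65035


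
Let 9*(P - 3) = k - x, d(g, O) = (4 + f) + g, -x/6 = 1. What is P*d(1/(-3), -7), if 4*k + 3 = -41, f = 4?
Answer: 506/27 ≈ 18.741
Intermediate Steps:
x = -6 (x = -6*1 = -6)
d(g, O) = 8 + g (d(g, O) = (4 + 4) + g = 8 + g)
k = -11 (k = -¾ + (¼)*(-41) = -¾ - 41/4 = -11)
P = 22/9 (P = 3 + (-11 - 1*(-6))/9 = 3 + (-11 + 6)/9 = 3 + (⅑)*(-5) = 3 - 5/9 = 22/9 ≈ 2.4444)
P*d(1/(-3), -7) = 22*(8 + 1/(-3))/9 = 22*(8 - ⅓)/9 = (22/9)*(23/3) = 506/27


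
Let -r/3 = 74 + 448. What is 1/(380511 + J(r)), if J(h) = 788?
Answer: 1/381299 ≈ 2.6226e-6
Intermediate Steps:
r = -1566 (r = -3*(74 + 448) = -3*522 = -1566)
1/(380511 + J(r)) = 1/(380511 + 788) = 1/381299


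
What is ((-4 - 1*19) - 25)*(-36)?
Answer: 1728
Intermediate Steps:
((-4 - 1*19) - 25)*(-36) = ((-4 - 19) - 25)*(-36) = (-23 - 25)*(-36) = -48*(-36) = 1728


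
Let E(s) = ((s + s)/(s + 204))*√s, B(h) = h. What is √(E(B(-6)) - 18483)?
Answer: √(-20127987 - 66*I*√6)/33 ≈ 0.00054598 - 135.95*I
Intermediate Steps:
E(s) = 2*s^(3/2)/(204 + s) (E(s) = ((2*s)/(204 + s))*√s = (2*s/(204 + s))*√s = 2*s^(3/2)/(204 + s))
√(E(B(-6)) - 18483) = √(2*(-6)^(3/2)/(204 - 6) - 18483) = √(2*(-6*I*√6)/198 - 18483) = √(2*(-6*I*√6)*(1/198) - 18483) = √(-2*I*√6/33 - 18483) = √(-18483 - 2*I*√6/33)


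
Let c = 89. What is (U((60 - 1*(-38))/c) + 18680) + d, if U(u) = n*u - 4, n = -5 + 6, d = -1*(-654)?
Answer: 1720468/89 ≈ 19331.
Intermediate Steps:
d = 654
n = 1
U(u) = -4 + u (U(u) = 1*u - 4 = u - 4 = -4 + u)
(U((60 - 1*(-38))/c) + 18680) + d = ((-4 + (60 - 1*(-38))/89) + 18680) + 654 = ((-4 + (60 + 38)*(1/89)) + 18680) + 654 = ((-4 + 98*(1/89)) + 18680) + 654 = ((-4 + 98/89) + 18680) + 654 = (-258/89 + 18680) + 654 = 1662262/89 + 654 = 1720468/89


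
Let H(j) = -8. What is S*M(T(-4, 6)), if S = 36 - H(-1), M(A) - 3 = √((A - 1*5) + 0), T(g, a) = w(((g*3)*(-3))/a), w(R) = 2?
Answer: 132 + 44*I*√3 ≈ 132.0 + 76.21*I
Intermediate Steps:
T(g, a) = 2
M(A) = 3 + √(-5 + A) (M(A) = 3 + √((A - 1*5) + 0) = 3 + √((A - 5) + 0) = 3 + √((-5 + A) + 0) = 3 + √(-5 + A))
S = 44 (S = 36 - 1*(-8) = 36 + 8 = 44)
S*M(T(-4, 6)) = 44*(3 + √(-5 + 2)) = 44*(3 + √(-3)) = 44*(3 + I*√3) = 132 + 44*I*√3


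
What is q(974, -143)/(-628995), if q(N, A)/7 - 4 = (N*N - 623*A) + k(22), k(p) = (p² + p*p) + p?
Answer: -2423771/209665 ≈ -11.560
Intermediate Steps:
k(p) = p + 2*p² (k(p) = (p² + p²) + p = 2*p² + p = p + 2*p²)
q(N, A) = 6958 - 4361*A + 7*N² (q(N, A) = 28 + 7*((N*N - 623*A) + 22*(1 + 2*22)) = 28 + 7*((N² - 623*A) + 22*(1 + 44)) = 28 + 7*((N² - 623*A) + 22*45) = 28 + 7*((N² - 623*A) + 990) = 28 + 7*(990 + N² - 623*A) = 28 + (6930 - 4361*A + 7*N²) = 6958 - 4361*A + 7*N²)
q(974, -143)/(-628995) = (6958 - 4361*(-143) + 7*974²)/(-628995) = (6958 + 623623 + 7*948676)*(-1/628995) = (6958 + 623623 + 6640732)*(-1/628995) = 7271313*(-1/628995) = -2423771/209665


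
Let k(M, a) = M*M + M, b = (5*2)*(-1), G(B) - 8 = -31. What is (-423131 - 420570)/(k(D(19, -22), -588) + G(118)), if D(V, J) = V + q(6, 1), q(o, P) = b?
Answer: -843701/67 ≈ -12593.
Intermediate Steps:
G(B) = -23 (G(B) = 8 - 31 = -23)
b = -10 (b = 10*(-1) = -10)
q(o, P) = -10
D(V, J) = -10 + V (D(V, J) = V - 10 = -10 + V)
k(M, a) = M + M**2 (k(M, a) = M**2 + M = M + M**2)
(-423131 - 420570)/(k(D(19, -22), -588) + G(118)) = (-423131 - 420570)/((-10 + 19)*(1 + (-10 + 19)) - 23) = -843701/(9*(1 + 9) - 23) = -843701/(9*10 - 23) = -843701/(90 - 23) = -843701/67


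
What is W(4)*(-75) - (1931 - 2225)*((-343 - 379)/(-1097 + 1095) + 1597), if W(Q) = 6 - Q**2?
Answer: 576402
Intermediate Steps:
W(4)*(-75) - (1931 - 2225)*((-343 - 379)/(-1097 + 1095) + 1597) = (6 - 1*4**2)*(-75) - (1931 - 2225)*((-343 - 379)/(-1097 + 1095) + 1597) = (6 - 1*16)*(-75) - (-294)*(-722/(-2) + 1597) = (6 - 16)*(-75) - (-294)*(-722*(-1/2) + 1597) = -10*(-75) - (-294)*(361 + 1597) = 750 - (-294)*1958 = 750 - 1*(-575652) = 750 + 575652 = 576402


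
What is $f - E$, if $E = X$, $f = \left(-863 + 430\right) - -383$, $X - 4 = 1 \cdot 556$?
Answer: $-610$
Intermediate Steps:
$X = 560$ ($X = 4 + 1 \cdot 556 = 4 + 556 = 560$)
$f = -50$ ($f = -433 + 383 = -50$)
$E = 560$
$f - E = -50 - 560 = -610$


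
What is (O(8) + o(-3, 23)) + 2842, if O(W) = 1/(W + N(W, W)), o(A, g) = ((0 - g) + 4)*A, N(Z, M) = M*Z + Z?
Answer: 231921/80 ≈ 2899.0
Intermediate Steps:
N(Z, M) = Z + M*Z
o(A, g) = A*(4 - g) (o(A, g) = (-g + 4)*A = (4 - g)*A = A*(4 - g))
O(W) = 1/(W + W*(1 + W))
(O(8) + o(-3, 23)) + 2842 = (1/(8*(2 + 8)) - 3*(4 - 1*23)) + 2842 = ((1/8)/10 - 3*(4 - 23)) + 2842 = ((1/8)*(1/10) - 3*(-19)) + 2842 = (1/80 + 57) + 2842 = 4561/80 + 2842 = 231921/80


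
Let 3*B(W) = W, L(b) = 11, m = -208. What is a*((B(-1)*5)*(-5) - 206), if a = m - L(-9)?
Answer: 43289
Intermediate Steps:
B(W) = W/3
a = -219 (a = -208 - 1*11 = -208 - 11 = -219)
a*((B(-1)*5)*(-5) - 206) = -219*((((⅓)*(-1))*5)*(-5) - 206) = -219*(-⅓*5*(-5) - 206) = -219*(-5/3*(-5) - 206) = -219*(25/3 - 206) = -219*(-593/3) = 43289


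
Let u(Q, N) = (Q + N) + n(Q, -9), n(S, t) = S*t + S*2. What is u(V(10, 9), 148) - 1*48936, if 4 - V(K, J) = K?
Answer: -48752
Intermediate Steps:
V(K, J) = 4 - K
n(S, t) = 2*S + S*t (n(S, t) = S*t + 2*S = 2*S + S*t)
u(Q, N) = N - 6*Q (u(Q, N) = (Q + N) + Q*(2 - 9) = (N + Q) + Q*(-7) = (N + Q) - 7*Q = N - 6*Q)
u(V(10, 9), 148) - 1*48936 = (148 - 6*(4 - 1*10)) - 1*48936 = (148 - 6*(4 - 10)) - 48936 = (148 - 6*(-6)) - 48936 = (148 + 36) - 48936 = 184 - 48936 = -48752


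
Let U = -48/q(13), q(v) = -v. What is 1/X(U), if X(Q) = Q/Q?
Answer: 1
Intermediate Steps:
U = 48/13 (U = -48/((-1*13)) = -48/(-13) = -48*(-1/13) = 48/13 ≈ 3.6923)
X(Q) = 1
1/X(U) = 1/1 = 1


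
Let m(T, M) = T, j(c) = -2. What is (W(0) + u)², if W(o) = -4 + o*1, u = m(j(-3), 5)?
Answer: 36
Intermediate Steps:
u = -2
W(o) = -4 + o
(W(0) + u)² = ((-4 + 0) - 2)² = (-4 - 2)² = (-6)² = 36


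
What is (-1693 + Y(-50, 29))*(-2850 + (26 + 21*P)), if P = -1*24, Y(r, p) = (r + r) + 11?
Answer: 5930496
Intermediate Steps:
Y(r, p) = 11 + 2*r (Y(r, p) = 2*r + 11 = 11 + 2*r)
P = -24
(-1693 + Y(-50, 29))*(-2850 + (26 + 21*P)) = (-1693 + (11 + 2*(-50)))*(-2850 + (26 + 21*(-24))) = (-1693 + (11 - 100))*(-2850 + (26 - 504)) = (-1693 - 89)*(-2850 - 478) = -1782*(-3328) = 5930496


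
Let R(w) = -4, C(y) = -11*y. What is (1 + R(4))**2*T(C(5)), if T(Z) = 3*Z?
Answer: -1485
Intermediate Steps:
(1 + R(4))**2*T(C(5)) = (1 - 4)**2*(3*(-11*5)) = (-3)**2*(3*(-55)) = 9*(-165) = -1485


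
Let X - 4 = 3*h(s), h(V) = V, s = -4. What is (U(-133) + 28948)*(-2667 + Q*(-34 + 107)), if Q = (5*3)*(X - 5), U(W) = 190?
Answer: -492490476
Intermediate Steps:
X = -8 (X = 4 + 3*(-4) = 4 - 12 = -8)
Q = -195 (Q = (5*3)*(-8 - 5) = 15*(-13) = -195)
(U(-133) + 28948)*(-2667 + Q*(-34 + 107)) = (190 + 28948)*(-2667 - 195*(-34 + 107)) = 29138*(-2667 - 195*73) = 29138*(-2667 - 14235) = 29138*(-16902) = -492490476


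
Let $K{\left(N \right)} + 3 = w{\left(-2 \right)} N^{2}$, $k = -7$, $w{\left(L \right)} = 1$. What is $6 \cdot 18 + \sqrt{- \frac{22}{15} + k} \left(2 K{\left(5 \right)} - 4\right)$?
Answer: $108 + \frac{8 i \sqrt{1905}}{3} \approx 108.0 + 116.39 i$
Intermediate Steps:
$K{\left(N \right)} = -3 + N^{2}$ ($K{\left(N \right)} = -3 + 1 N^{2} = -3 + N^{2}$)
$6 \cdot 18 + \sqrt{- \frac{22}{15} + k} \left(2 K{\left(5 \right)} - 4\right) = 6 \cdot 18 + \sqrt{- \frac{22}{15} - 7} \left(2 \left(-3 + 5^{2}\right) - 4\right) = 108 + \sqrt{\left(-22\right) \frac{1}{15} - 7} \left(2 \left(-3 + 25\right) - 4\right) = 108 + \sqrt{- \frac{22}{15} - 7} \left(2 \cdot 22 - 4\right) = 108 + \sqrt{- \frac{127}{15}} \left(44 - 4\right) = 108 + \frac{i \sqrt{1905}}{15} \cdot 40 = 108 + \frac{8 i \sqrt{1905}}{3}$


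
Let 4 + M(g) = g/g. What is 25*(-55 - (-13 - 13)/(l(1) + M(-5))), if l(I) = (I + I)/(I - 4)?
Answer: -17075/11 ≈ -1552.3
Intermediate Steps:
M(g) = -3 (M(g) = -4 + g/g = -4 + 1 = -3)
l(I) = 2*I/(-4 + I) (l(I) = (2*I)/(-4 + I) = 2*I/(-4 + I))
25*(-55 - (-13 - 13)/(l(1) + M(-5))) = 25*(-55 - (-13 - 13)/(2*1/(-4 + 1) - 3)) = 25*(-55 - (-26)/(2*1/(-3) - 3)) = 25*(-55 - (-26)/(2*1*(-1/3) - 3)) = 25*(-55 - (-26)/(-2/3 - 3)) = 25*(-55 - (-26)/(-11/3)) = 25*(-55 - (-26)*(-3)/11) = 25*(-55 - 1*78/11) = 25*(-55 - 78/11) = 25*(-683/11) = -17075/11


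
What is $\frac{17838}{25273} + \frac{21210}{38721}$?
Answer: $\frac{408915176}{326198611} \approx 1.2536$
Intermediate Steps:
$\frac{17838}{25273} + \frac{21210}{38721} = 17838 \cdot \frac{1}{25273} + 21210 \cdot \frac{1}{38721} = \frac{17838}{25273} + \frac{7070}{12907} = \frac{408915176}{326198611}$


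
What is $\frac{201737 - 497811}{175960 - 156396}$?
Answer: $- \frac{148037}{9782} \approx -15.134$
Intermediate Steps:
$\frac{201737 - 497811}{175960 - 156396} = - \frac{296074}{19564} = \left(-296074\right) \frac{1}{19564} = - \frac{148037}{9782}$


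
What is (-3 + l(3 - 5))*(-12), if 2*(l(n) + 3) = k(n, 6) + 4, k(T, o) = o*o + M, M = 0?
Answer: -168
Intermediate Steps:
k(T, o) = o**2 (k(T, o) = o*o + 0 = o**2 + 0 = o**2)
l(n) = 17 (l(n) = -3 + (6**2 + 4)/2 = -3 + (36 + 4)/2 = -3 + (1/2)*40 = -3 + 20 = 17)
(-3 + l(3 - 5))*(-12) = (-3 + 17)*(-12) = 14*(-12) = -168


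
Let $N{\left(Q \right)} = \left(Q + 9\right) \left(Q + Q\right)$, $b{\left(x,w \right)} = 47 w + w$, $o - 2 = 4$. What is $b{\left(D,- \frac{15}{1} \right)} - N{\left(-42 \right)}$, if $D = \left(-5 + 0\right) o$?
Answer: $-3492$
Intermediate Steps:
$o = 6$ ($o = 2 + 4 = 6$)
$D = -30$ ($D = \left(-5 + 0\right) 6 = \left(-5\right) 6 = -30$)
$b{\left(x,w \right)} = 48 w$
$N{\left(Q \right)} = 2 Q \left(9 + Q\right)$ ($N{\left(Q \right)} = \left(9 + Q\right) 2 Q = 2 Q \left(9 + Q\right)$)
$b{\left(D,- \frac{15}{1} \right)} - N{\left(-42 \right)} = 48 \left(- \frac{15}{1}\right) - 2 \left(-42\right) \left(9 - 42\right) = 48 \left(\left(-15\right) 1\right) - 2 \left(-42\right) \left(-33\right) = 48 \left(-15\right) - 2772 = -720 - 2772 = -3492$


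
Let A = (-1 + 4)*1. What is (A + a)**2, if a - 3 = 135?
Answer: 19881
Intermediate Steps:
a = 138 (a = 3 + 135 = 138)
A = 3 (A = 3*1 = 3)
(A + a)**2 = (3 + 138)**2 = 141**2 = 19881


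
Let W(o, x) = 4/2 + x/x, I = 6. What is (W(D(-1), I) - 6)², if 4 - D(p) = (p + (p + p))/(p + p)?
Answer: 9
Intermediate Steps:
D(p) = 5/2 (D(p) = 4 - (p + (p + p))/(p + p) = 4 - (p + 2*p)/(2*p) = 4 - 3*p*1/(2*p) = 4 - 1*3/2 = 4 - 3/2 = 5/2)
W(o, x) = 3 (W(o, x) = 4*(½) + 1 = 2 + 1 = 3)
(W(D(-1), I) - 6)² = (3 - 6)² = (-3)² = 9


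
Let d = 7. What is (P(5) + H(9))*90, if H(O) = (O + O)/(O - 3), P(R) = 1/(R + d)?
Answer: 555/2 ≈ 277.50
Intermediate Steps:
P(R) = 1/(7 + R) (P(R) = 1/(R + 7) = 1/(7 + R))
H(O) = 2*O/(-3 + O) (H(O) = (2*O)/(-3 + O) = 2*O/(-3 + O))
(P(5) + H(9))*90 = (1/(7 + 5) + 2*9/(-3 + 9))*90 = (1/12 + 2*9/6)*90 = (1/12 + 2*9*(⅙))*90 = (1/12 + 3)*90 = (37/12)*90 = 555/2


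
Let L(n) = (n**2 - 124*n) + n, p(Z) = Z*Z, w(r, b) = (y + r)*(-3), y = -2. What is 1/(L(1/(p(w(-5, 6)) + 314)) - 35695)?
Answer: -570025/20347135239 ≈ -2.8015e-5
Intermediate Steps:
w(r, b) = 6 - 3*r (w(r, b) = (-2 + r)*(-3) = 6 - 3*r)
p(Z) = Z**2
L(n) = n**2 - 123*n
1/(L(1/(p(w(-5, 6)) + 314)) - 35695) = 1/((-123 + 1/((6 - 3*(-5))**2 + 314))/((6 - 3*(-5))**2 + 314) - 35695) = 1/((-123 + 1/((6 + 15)**2 + 314))/((6 + 15)**2 + 314) - 35695) = 1/((-123 + 1/(21**2 + 314))/(21**2 + 314) - 35695) = 1/((-123 + 1/(441 + 314))/(441 + 314) - 35695) = 1/((-123 + 1/755)/755 - 35695) = 1/((1/755)*(-92864/755) - 35695) = 1/(-92864/570025 - 35695) = 1/(-20347135239/570025) = -570025/20347135239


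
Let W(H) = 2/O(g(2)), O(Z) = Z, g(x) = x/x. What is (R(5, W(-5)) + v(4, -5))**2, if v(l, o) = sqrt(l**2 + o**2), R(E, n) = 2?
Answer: (2 + sqrt(41))**2 ≈ 70.613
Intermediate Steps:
g(x) = 1
W(H) = 2 (W(H) = 2/1 = 2*1 = 2)
(R(5, W(-5)) + v(4, -5))**2 = (2 + sqrt(4**2 + (-5)**2))**2 = (2 + sqrt(16 + 25))**2 = (2 + sqrt(41))**2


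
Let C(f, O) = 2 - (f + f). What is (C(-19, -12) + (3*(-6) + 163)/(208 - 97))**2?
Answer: 21022225/12321 ≈ 1706.2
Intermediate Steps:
C(f, O) = 2 - 2*f
(C(-19, -12) + (3*(-6) + 163)/(208 - 97))**2 = ((2 - 2*(-19)) + (3*(-6) + 163)/(208 - 97))**2 = ((2 + 38) + (-18 + 163)/111)**2 = (40 + 145*(1/111))**2 = (40 + 145/111)**2 = (4585/111)**2 = 21022225/12321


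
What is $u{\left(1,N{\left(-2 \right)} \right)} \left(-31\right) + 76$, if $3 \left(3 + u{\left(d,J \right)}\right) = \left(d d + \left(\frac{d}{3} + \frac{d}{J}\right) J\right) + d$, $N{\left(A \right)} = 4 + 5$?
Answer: $107$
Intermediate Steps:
$N{\left(A \right)} = 9$
$u{\left(d,J \right)} = -3 + \frac{d}{3} + \frac{d^{2}}{3} + \frac{J \left(\frac{d}{3} + \frac{d}{J}\right)}{3}$ ($u{\left(d,J \right)} = -3 + \frac{\left(d d + \left(\frac{d}{3} + \frac{d}{J}\right) J\right) + d}{3} = -3 + \frac{\left(d^{2} + \left(d \frac{1}{3} + \frac{d}{J}\right) J\right) + d}{3} = -3 + \frac{\left(d^{2} + \left(\frac{d}{3} + \frac{d}{J}\right) J\right) + d}{3} = -3 + \frac{\left(d^{2} + J \left(\frac{d}{3} + \frac{d}{J}\right)\right) + d}{3} = -3 + \frac{d + d^{2} + J \left(\frac{d}{3} + \frac{d}{J}\right)}{3} = -3 + \left(\frac{d}{3} + \frac{d^{2}}{3} + \frac{J \left(\frac{d}{3} + \frac{d}{J}\right)}{3}\right) = -3 + \frac{d}{3} + \frac{d^{2}}{3} + \frac{J \left(\frac{d}{3} + \frac{d}{J}\right)}{3}$)
$u{\left(1,N{\left(-2 \right)} \right)} \left(-31\right) + 76 = \left(-3 + \frac{1^{2}}{3} + \frac{2}{3} \cdot 1 + \frac{1}{9} \cdot 9 \cdot 1\right) \left(-31\right) + 76 = \left(-3 + \frac{1}{3} \cdot 1 + \frac{2}{3} + 1\right) \left(-31\right) + 76 = \left(-3 + \frac{1}{3} + \frac{2}{3} + 1\right) \left(-31\right) + 76 = \left(-1\right) \left(-31\right) + 76 = 31 + 76 = 107$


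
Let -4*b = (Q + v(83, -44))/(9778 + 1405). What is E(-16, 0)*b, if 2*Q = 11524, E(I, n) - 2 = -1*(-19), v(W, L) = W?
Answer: -122745/44732 ≈ -2.7440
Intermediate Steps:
E(I, n) = 21 (E(I, n) = 2 - 1*(-19) = 2 + 19 = 21)
Q = 5762 (Q = (½)*11524 = 5762)
b = -5845/44732 (b = -(5762 + 83)/(4*(9778 + 1405)) = -5845/(4*11183) = -¼*5845/11183 = -5845/44732 ≈ -0.13067)
E(-16, 0)*b = 21*(-5845/44732) = -122745/44732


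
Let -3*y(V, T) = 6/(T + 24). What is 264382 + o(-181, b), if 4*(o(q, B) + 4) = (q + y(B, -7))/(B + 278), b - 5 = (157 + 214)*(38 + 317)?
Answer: 2372841192473/8975184 ≈ 2.6438e+5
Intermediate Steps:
y(V, T) = -2/(24 + T) (y(V, T) = -2/(T + 24) = -2/(24 + T))
b = 131710 (b = 5 + (157 + 214)*(38 + 317) = 5 + 371*355 = 5 + 131705 = 131710)
o(q, B) = -4 + (-2/17 + q)/(4*(278 + B)) (o(q, B) = -4 + ((q - 2/(24 - 7))/(B + 278))/4 = -4 + ((q - 2/17)/(278 + B))/4 = -4 + ((-2/17 + q)/(278 + B))/4 = -4 + (-2/17 + q)/(4*(278 + B)))
264382 + o(-181, b) = 264382 + (-75618 - 272*131710 + 17*(-181))/(68*(278 + 131710)) = 264382 + (1/68)*(-75618 - 35825120 - 3077)/131988 = 264382 + (1/68)*(1/131988)*(-35903815) = 264382 - 35903815/8975184 = 2372841192473/8975184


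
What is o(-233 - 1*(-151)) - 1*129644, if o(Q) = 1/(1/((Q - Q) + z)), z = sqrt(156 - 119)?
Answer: -129644 + sqrt(37) ≈ -1.2964e+5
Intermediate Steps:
z = sqrt(37) ≈ 6.0828
o(Q) = sqrt(37) (o(Q) = 1/(1/((Q - Q) + sqrt(37))) = 1/(1/(0 + sqrt(37))) = 1/(1/(sqrt(37))) = 1/(sqrt(37)/37) = sqrt(37))
o(-233 - 1*(-151)) - 1*129644 = sqrt(37) - 1*129644 = sqrt(37) - 129644 = -129644 + sqrt(37)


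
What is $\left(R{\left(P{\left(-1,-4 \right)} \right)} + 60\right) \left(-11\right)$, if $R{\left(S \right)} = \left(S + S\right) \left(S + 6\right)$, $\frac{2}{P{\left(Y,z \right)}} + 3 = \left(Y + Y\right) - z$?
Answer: $-484$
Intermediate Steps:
$P{\left(Y,z \right)} = \frac{2}{-3 - z + 2 Y}$ ($P{\left(Y,z \right)} = \frac{2}{-3 + \left(\left(Y + Y\right) - z\right)} = \frac{2}{-3 + \left(2 Y - z\right)} = \frac{2}{-3 + \left(- z + 2 Y\right)} = \frac{2}{-3 - z + 2 Y}$)
$R{\left(S \right)} = 2 S \left(6 + S\right)$
$\left(R{\left(P{\left(-1,-4 \right)} \right)} + 60\right) \left(-11\right) = \left(2 \left(- \frac{2}{3 - 4 - -2}\right) \left(6 - \frac{2}{3 - 4 - -2}\right) + 60\right) \left(-11\right) = \left(2 \left(- \frac{2}{3 - 4 + 2}\right) \left(6 - \frac{2}{3 - 4 + 2}\right) + 60\right) \left(-11\right) = \left(2 \left(- \frac{2}{1}\right) \left(6 - \frac{2}{1}\right) + 60\right) \left(-11\right) = \left(2 \left(\left(-2\right) 1\right) \left(6 - 2\right) + 60\right) \left(-11\right) = \left(2 \left(-2\right) \left(6 - 2\right) + 60\right) \left(-11\right) = \left(2 \left(-2\right) 4 + 60\right) \left(-11\right) = \left(-16 + 60\right) \left(-11\right) = 44 \left(-11\right) = -484$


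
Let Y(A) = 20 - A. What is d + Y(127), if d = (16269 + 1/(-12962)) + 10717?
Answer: 348405597/12962 ≈ 26879.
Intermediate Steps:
d = 349792531/12962 (d = (16269 - 1/12962) + 10717 = 210878777/12962 + 10717 = 349792531/12962 ≈ 26986.)
d + Y(127) = 349792531/12962 + (20 - 1*127) = 349792531/12962 + (20 - 127) = 349792531/12962 - 107 = 348405597/12962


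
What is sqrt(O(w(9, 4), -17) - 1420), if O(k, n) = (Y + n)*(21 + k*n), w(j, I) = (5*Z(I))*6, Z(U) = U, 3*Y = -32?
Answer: 7*sqrt(1111) ≈ 233.32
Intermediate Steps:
Y = -32/3 (Y = (1/3)*(-32) = -32/3 ≈ -10.667)
w(j, I) = 30*I (w(j, I) = (5*I)*6 = 30*I)
O(k, n) = (21 + k*n)*(-32/3 + n) (O(k, n) = (-32/3 + n)*(21 + k*n) = (21 + k*n)*(-32/3 + n))
sqrt(O(w(9, 4), -17) - 1420) = sqrt((-224 + 21*(-17) + (30*4)*(-17)**2 - 32/3*30*4*(-17)) - 1420) = sqrt((-224 - 357 + 120*289 - 32/3*120*(-17)) - 1420) = sqrt((-224 - 357 + 34680 + 21760) - 1420) = sqrt(55859 - 1420) = sqrt(54439) = 7*sqrt(1111)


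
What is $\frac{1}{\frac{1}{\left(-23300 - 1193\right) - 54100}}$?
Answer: $-78593$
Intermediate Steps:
$\frac{1}{\frac{1}{\left(-23300 - 1193\right) - 54100}} = \frac{1}{\frac{1}{-24493 - 54100}} = \frac{1}{\frac{1}{-78593}} = \frac{1}{- \frac{1}{78593}} = -78593$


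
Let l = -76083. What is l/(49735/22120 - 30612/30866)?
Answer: -742087409448/12256901 ≈ -60544.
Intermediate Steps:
l/(49735/22120 - 30612/30866) = -76083/(49735/22120 - 30612/30866) = -76083/(49735*(1/22120) - 30612*1/30866) = -76083/(1421/632 - 15306/15433) = -76083/12256901/9753656 = -76083*9753656/12256901 = -742087409448/12256901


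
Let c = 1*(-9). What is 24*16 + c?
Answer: 375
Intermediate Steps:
c = -9
24*16 + c = 24*16 - 9 = 384 - 9 = 375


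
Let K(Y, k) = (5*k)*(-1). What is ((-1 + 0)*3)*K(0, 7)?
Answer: 105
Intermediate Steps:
K(Y, k) = -5*k
((-1 + 0)*3)*K(0, 7) = ((-1 + 0)*3)*(-5*7) = -1*3*(-35) = -3*(-35) = 105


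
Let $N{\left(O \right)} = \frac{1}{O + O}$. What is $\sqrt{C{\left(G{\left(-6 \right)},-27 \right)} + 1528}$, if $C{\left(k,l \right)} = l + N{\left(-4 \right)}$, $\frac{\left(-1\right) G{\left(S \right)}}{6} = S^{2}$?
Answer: $\frac{\sqrt{24014}}{4} \approx 38.741$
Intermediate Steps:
$N{\left(O \right)} = \frac{1}{2 O}$
$G{\left(S \right)} = - 6 S^{2}$
$C{\left(k,l \right)} = - \frac{1}{8} + l$ ($C{\left(k,l \right)} = l + \frac{1}{2 \left(-4\right)} = l + \frac{1}{2} \left(- \frac{1}{4}\right) = l - \frac{1}{8} = - \frac{1}{8} + l$)
$\sqrt{C{\left(G{\left(-6 \right)},-27 \right)} + 1528} = \sqrt{\left(- \frac{1}{8} - 27\right) + 1528} = \sqrt{- \frac{217}{8} + 1528} = \sqrt{\frac{12007}{8}} = \frac{\sqrt{24014}}{4}$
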